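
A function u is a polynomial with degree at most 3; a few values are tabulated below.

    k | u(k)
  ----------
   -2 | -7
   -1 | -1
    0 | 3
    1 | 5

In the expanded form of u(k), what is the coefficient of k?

Write u(k) = ak³ + bk² + ck + d; the 4 given values yield a linear system in the 4 coefficients.
Solving, the leading coefficient vanishes, and u(k) = -k² + 3k + 3.
The coefficient of k is 3.

3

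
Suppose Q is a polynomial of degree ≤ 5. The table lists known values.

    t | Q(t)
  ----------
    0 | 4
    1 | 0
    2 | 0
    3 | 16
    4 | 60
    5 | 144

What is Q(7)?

First differences: -4, 0, 16, 44, 84. Second differences: 4, 16, 28, 40. Third differences: 12, 12, 12.
Level-3 differences are constant, so Q has degree 3.
Fitting a degree-3 polynomial gives Q(t) = 2t³ - 4t² - 2t + 4.
Then Q(7) = 480.

480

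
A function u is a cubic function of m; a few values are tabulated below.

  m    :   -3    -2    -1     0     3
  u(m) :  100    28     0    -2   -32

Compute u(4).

-110

Write u(m) = am³ + bm² + cm + d; the 5 given values yield a linear system in the 4 coefficients.
Solving, u(m) = -3m³ + 4m² + 5m - 2.
Then u(4) = -110.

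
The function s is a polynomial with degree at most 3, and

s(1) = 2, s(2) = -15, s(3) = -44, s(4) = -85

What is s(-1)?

0

Write s(k) = ak³ + bk² + ck + d; the 4 given values yield a linear system in the 4 coefficients.
Solving, the leading coefficient vanishes, and s(k) = -6k² + k + 7.
Then s(-1) = 0.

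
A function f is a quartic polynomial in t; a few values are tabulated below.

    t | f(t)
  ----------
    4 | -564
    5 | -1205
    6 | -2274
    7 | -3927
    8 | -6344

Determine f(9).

Write f(t) = at^4 + bt³ + ct² + dt + e; the 5 given values yield a linear system in the 5 coefficients.
Solving, f(t) = -t^4 - 4t³ - 3t² - t.
Then f(9) = -9729.

-9729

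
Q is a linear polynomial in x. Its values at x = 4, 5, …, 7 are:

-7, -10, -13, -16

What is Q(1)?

2

First differences: -3, -3, -3.
Level-1 differences are constant, so Q has degree 1.
Fitting a degree-1 polynomial gives Q(x) = -3x + 5.
Then Q(1) = 2.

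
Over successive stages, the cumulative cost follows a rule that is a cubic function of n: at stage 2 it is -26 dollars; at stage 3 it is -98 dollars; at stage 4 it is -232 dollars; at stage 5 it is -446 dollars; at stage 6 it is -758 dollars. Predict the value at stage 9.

Write the value at n as u(n).
First differences: -72, -134, -214, -312. Second differences: -62, -80, -98. Third differences: -18, -18.
Level-3 differences are constant, so u has degree 3.
Fitting a degree-3 polynomial gives u(n) = -3n³ - 4n² + 5n + 4.
Then u(9) = -2462.

-2462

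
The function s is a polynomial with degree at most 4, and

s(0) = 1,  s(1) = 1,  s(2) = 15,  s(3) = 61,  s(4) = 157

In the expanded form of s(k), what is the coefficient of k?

-1

First differences: 0, 14, 46, 96. Second differences: 14, 32, 50. Third differences: 18, 18.
Level-3 differences are constant, so s has degree 3.
Fitting a degree-3 polynomial gives s(k) = 3k³ - 2k² - k + 1.
The coefficient of k is -1.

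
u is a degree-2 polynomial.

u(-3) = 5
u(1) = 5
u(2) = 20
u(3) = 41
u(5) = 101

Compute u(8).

Write u(n) = an² + bn + c; the 5 given values yield a linear system in the 3 coefficients.
Solving, u(n) = 3n² + 6n - 4.
Then u(8) = 236.

236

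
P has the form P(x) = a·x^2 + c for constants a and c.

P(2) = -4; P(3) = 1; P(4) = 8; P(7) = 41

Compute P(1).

From P(2) = -4 and P(3) = 1: 4a + c = -4 and 9a + c = 1.
Subtracting: 5a = 5, so a = 1; then c = -4 − 1·4 = -8.
So P(x) = 1x² − 8, and P(1) = -7.

-7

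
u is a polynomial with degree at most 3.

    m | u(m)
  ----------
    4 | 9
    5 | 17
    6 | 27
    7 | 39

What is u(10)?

First differences: 8, 10, 12. Second differences: 2, 2.
Level-2 differences are constant, so u has degree 2.
Fitting a degree-2 polynomial gives u(m) = m² - m - 3.
Then u(10) = 87.

87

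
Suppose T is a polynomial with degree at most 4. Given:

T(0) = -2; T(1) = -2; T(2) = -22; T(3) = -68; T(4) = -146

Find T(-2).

First differences: 0, -20, -46, -78. Second differences: -20, -26, -32. Third differences: -6, -6.
Level-3 differences are constant, so T has degree 3.
Fitting a degree-3 polynomial gives T(t) = -t³ - 7t² + 8t - 2.
Then T(-2) = -38.

-38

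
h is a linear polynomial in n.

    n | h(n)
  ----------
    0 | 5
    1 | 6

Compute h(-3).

Write h(n) = an + b; the 2 given values yield a linear system in the 2 coefficients.
Solving, h(n) = n + 5.
Then h(-3) = 2.

2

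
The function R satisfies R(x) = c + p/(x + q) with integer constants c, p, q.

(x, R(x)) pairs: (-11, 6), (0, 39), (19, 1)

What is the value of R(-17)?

5

(R(x) − c)(x + q) = p for each data point; the three points give a linear system in c and q, then p follows.
Solving: c = 3, q = -1, p = -36, so R(x) = 3 − 36/(x − 1).
Then R(-17) = 3 − 36/(-18) = 5.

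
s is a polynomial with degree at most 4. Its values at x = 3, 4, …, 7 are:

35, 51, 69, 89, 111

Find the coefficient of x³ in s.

Write s(x) = ax^4 + bx³ + cx² + dx + e; the 5 given values yield a linear system in the 5 coefficients.
Solving, the top 2 coefficients vanish, and s(x) = x² + 9x - 1.
The coefficient of x³ is 0.

0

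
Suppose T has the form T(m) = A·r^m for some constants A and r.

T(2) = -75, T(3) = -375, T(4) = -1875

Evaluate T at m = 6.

Consecutive ratio: -375/(-75) = 5, and -1875/(-375) = 5, so r = 5.
Then A·5^2 = -75 gives A = -3, and T(m) = -3·5^m.
T(6) = -3·5^6 = -46875.

-46875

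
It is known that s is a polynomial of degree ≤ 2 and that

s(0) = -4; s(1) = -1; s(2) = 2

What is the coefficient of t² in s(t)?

Write s(t) = at² + bt + c; the 3 given values yield a linear system in the 3 coefficients.
Solving, the leading coefficient vanishes, and s(t) = 3t - 4.
The coefficient of t² is 0.

0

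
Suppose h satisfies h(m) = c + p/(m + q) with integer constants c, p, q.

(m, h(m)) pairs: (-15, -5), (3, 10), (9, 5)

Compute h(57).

1

(h(m) − c)(m + q) = p for each data point; the three points give a linear system in c and q, then p follows.
Solving: c = 0, q = 3, p = 60, so h(m) = 60/(m + 3).
Then h(57) = 0 + 60/60 = 1.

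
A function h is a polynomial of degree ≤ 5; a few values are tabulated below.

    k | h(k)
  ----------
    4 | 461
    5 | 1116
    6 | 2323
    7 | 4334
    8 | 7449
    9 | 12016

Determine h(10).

18431

First differences: 655, 1207, 2011, 3115, 4567. Second differences: 552, 804, 1104, 1452. Third differences: 252, 300, 348. Fourth differences: 48, 48.
Level-4 differences are constant, so h has degree 4.
Fitting a degree-4 polynomial gives h(k) = 2k^4 - 2k³ + 4k² + 3k + 1.
Then h(10) = 18431.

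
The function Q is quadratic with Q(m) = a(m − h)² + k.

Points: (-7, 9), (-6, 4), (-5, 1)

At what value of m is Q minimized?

First differences -5, -3; second difference 2 = 2a, so a = 1.
Expanding, the m-coefficient is −2ah = -2h; matching it to the data gives h = -4, and then k = 0.
So Q(m) = 1(m + 4)² + 0.
Hence h = -4.

-4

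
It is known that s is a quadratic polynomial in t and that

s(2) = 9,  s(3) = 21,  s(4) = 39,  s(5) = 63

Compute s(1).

3

Write s(t) = at² + bt + c; the 4 given values yield a linear system in the 3 coefficients.
Solving, s(t) = 3t² - 3t + 3.
Then s(1) = 3.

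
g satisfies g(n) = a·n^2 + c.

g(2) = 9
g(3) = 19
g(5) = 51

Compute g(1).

3

From g(2) = 9 and g(3) = 19: 4a + c = 9 and 9a + c = 19.
Subtracting: 5a = 10, so a = 2; then c = 9 − 2·4 = 1.
So g(n) = 2n² + 1, and g(1) = 3.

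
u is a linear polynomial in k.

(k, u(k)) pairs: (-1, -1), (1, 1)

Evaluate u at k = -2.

-2

Write u(k) = ak + b; the 2 given values yield a linear system in the 2 coefficients.
Solving, u(k) = k.
Then u(-2) = -2.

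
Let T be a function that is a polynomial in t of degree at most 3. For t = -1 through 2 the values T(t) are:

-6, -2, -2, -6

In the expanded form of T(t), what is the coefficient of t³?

0

Write T(t) = at³ + bt² + ct + d; the 4 given values yield a linear system in the 4 coefficients.
Solving, the leading coefficient vanishes, and T(t) = -2t² + 2t - 2.
The coefficient of t³ is 0.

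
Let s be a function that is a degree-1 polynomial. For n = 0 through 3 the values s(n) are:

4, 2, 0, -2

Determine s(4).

First differences: -2, -2, -2.
Level-1 differences are constant, so s has degree 1.
Fitting a degree-1 polynomial gives s(n) = -2n + 4.
Then s(4) = -4.

-4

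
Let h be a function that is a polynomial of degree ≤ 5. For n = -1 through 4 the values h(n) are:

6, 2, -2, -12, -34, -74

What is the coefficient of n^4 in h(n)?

First differences: -4, -4, -10, -22, -40. Second differences: 0, -6, -12, -18. Third differences: -6, -6, -6.
Level-3 differences are constant, so h has degree 3.
Fitting a degree-3 polynomial gives h(n) = -n³ - 3n + 2.
The coefficient of n^4 is 0.

0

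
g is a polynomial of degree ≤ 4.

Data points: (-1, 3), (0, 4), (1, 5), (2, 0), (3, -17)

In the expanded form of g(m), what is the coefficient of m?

First differences: 1, 1, -5, -17. Second differences: 0, -6, -12. Third differences: -6, -6.
Level-3 differences are constant, so g has degree 3.
Fitting a degree-3 polynomial gives g(m) = -m³ + 2m + 4.
The coefficient of m is 2.

2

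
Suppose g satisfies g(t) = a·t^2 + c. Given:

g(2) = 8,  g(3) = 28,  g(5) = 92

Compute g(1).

-4

From g(2) = 8 and g(3) = 28: 4a + c = 8 and 9a + c = 28.
Subtracting: 5a = 20, so a = 4; then c = 8 − 4·4 = -8.
So g(t) = 4t² − 8, and g(1) = -4.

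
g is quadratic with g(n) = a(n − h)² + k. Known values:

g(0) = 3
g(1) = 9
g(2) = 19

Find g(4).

51

First differences 6, 10; second difference 4 = 2a, so a = 2.
Expanding, the n-coefficient is −2ah = -4h; matching it to the data gives h = -1, and then k = 1.
So g(n) = 2(n + 1)² + 1.
g(4) = 2·5² + 1 = 51.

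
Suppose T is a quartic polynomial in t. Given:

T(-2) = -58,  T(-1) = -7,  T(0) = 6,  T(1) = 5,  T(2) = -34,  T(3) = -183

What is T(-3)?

-219

Write T(t) = at^4 + bt³ + ct² + dt + e; the 6 given values yield a linear system in the 5 coefficients.
Solving, T(t) = -2t^4 - 5t² + 6t + 6.
Then T(-3) = -219.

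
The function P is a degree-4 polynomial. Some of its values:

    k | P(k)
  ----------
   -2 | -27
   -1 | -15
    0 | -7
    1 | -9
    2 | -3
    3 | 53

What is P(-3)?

-13

First differences: 12, 8, -2, 6, 56. Second differences: -4, -10, 8, 50. Third differences: -6, 18, 42. Fourth differences: 24, 24.
Level-4 differences are constant, so P has degree 4.
Fitting a degree-4 polynomial gives P(k) = k^4 + k³ - 6k² + 2k - 7.
Then P(-3) = -13.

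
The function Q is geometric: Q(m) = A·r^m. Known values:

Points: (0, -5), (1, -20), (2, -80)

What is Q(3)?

Consecutive ratio: -20/(-5) = 4, and -80/(-20) = 4, so r = 4.
Then A·4^0 = -5 gives A = -5, and Q(m) = -5·4^m.
Q(3) = -5·4^3 = -320.

-320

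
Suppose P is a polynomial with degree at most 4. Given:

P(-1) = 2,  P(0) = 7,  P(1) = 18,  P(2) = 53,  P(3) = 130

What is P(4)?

267

First differences: 5, 11, 35, 77. Second differences: 6, 24, 42. Third differences: 18, 18.
Level-3 differences are constant, so P has degree 3.
Fitting a degree-3 polynomial gives P(n) = 3n³ + 3n² + 5n + 7.
Then P(4) = 267.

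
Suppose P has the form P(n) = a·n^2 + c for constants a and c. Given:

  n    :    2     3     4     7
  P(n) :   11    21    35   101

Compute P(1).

5

From P(2) = 11 and P(3) = 21: 4a + c = 11 and 9a + c = 21.
Subtracting: 5a = 10, so a = 2; then c = 11 − 2·4 = 3.
So P(n) = 2n² + 3, and P(1) = 5.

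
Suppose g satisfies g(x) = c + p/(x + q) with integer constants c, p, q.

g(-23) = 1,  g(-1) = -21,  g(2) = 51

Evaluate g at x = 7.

(g(x) − c)(x + q) = p for each data point; the three points give a linear system in c and q, then p follows.
Solving: c = 3, q = -1, p = 48, so g(x) = 3 + 48/(x − 1).
Then g(7) = 3 + 48/6 = 11.

11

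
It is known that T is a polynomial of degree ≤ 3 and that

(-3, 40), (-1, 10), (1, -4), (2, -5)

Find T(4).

5

Write T(x) = ax³ + bx² + cx + d; the 4 given values yield a linear system in the 4 coefficients.
Solving, the leading coefficient vanishes, and T(x) = 2x² - 7x + 1.
Then T(4) = 5.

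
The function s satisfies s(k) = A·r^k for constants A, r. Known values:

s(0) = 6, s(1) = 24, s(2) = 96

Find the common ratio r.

Consecutive ratio: 24/6 = 4, and 96/24 = 4, so r = 4.
Then A·4^0 = 6 gives A = 6, and s(k) = 6·4^k.

4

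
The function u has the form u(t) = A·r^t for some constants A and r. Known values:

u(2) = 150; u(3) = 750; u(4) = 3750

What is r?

5

Consecutive ratio: 750/150 = 5, and 3750/750 = 5, so r = 5.
Then A·5^2 = 150 gives A = 6, and u(t) = 6·5^t.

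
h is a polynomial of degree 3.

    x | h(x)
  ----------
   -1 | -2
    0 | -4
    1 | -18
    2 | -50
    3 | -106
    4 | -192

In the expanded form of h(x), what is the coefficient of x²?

-6

First differences: -2, -14, -32, -56, -86. Second differences: -12, -18, -24, -30. Third differences: -6, -6, -6.
Level-3 differences are constant, so h has degree 3.
Fitting a degree-3 polynomial gives h(x) = -x³ - 6x² - 7x - 4.
The coefficient of x² is -6.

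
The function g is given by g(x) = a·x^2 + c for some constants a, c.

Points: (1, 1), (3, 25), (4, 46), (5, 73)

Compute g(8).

190

From g(1) = 1 and g(3) = 25: 1a + c = 1 and 9a + c = 25.
Subtracting: 8a = 24, so a = 3; then c = 1 − 3·1 = -2.
So g(x) = 3x² − 2, and g(8) = 190.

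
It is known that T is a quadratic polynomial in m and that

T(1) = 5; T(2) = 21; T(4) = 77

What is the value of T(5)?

Write T(m) = am² + bm + c; the 3 given values yield a linear system in the 3 coefficients.
Solving, T(m) = 4m² + 4m - 3.
Then T(5) = 117.

117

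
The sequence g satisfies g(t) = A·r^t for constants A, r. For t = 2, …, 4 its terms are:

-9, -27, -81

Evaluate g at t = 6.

-729

Consecutive ratio: -27/(-9) = 3, and -81/(-27) = 3, so r = 3.
Then A·3^2 = -9 gives A = -1, and g(t) = -1·3^t.
g(6) = -1·3^6 = -729.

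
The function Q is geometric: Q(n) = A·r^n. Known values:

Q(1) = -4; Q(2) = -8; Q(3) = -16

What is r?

Consecutive ratio: -8/(-4) = 2, and -16/(-8) = 2, so r = 2.
Then A·2^1 = -4 gives A = -2, and Q(n) = -2·2^n.

2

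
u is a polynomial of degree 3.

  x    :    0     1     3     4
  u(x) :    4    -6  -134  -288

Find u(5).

Write u(x) = ax³ + bx² + cx + d; the 4 given values yield a linear system in the 4 coefficients.
Solving, u(x) = -3x³ - 6x² - x + 4.
Then u(5) = -526.

-526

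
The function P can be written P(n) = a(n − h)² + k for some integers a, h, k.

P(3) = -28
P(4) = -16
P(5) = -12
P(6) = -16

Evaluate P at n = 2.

First differences 12, 4, -4; second difference -8 = 2a, so a = -4.
Expanding, the n-coefficient is −2ah = 8h; matching it to the data gives h = 5, and then k = -12.
So P(n) = -4(n − 5)² − 12.
P(2) = -4·(-3)² − 12 = -48.

-48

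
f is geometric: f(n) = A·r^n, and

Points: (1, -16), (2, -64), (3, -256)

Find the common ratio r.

Consecutive ratio: -64/(-16) = 4, and -256/(-64) = 4, so r = 4.
Then A·4^1 = -16 gives A = -4, and f(n) = -4·4^n.

4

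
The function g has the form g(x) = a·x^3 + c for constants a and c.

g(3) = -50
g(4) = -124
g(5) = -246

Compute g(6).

-428

From g(3) = -50 and g(4) = -124: 27a + c = -50 and 64a + c = -124.
Subtracting: 37a = -74, so a = -2; then c = -50 − (-2)·27 = 4.
So g(x) = -2x³ + 4, and g(6) = -428.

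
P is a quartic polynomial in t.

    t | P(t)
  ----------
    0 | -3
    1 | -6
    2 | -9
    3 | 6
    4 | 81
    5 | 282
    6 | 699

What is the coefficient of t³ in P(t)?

Write P(t) = at^4 + bt³ + ct² + dt + e; the 7 given values yield a linear system in the 5 coefficients.
Solving, P(t) = t^4 - 3t³ + 2t² - 3t - 3.
The coefficient of t³ is -3.

-3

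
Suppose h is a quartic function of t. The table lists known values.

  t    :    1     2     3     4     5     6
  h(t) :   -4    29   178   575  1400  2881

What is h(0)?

-5

First differences: 33, 149, 397, 825, 1481. Second differences: 116, 248, 428, 656. Third differences: 132, 180, 228. Fourth differences: 48, 48.
Level-4 differences are constant, so h has degree 4.
Fitting a degree-4 polynomial gives h(t) = 2t^4 + 2t³ - 4t² + t - 5.
Then h(0) = -5.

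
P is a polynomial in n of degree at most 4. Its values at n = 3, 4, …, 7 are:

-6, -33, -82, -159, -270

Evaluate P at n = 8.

-421

First differences: -27, -49, -77, -111. Second differences: -22, -28, -34. Third differences: -6, -6.
Level-3 differences are constant, so P has degree 3.
Fitting a degree-3 polynomial gives P(n) = -n³ + n² + 3n + 3.
Then P(8) = -421.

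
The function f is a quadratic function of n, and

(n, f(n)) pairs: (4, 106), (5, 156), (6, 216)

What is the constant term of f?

Write f(n) = an² + bn + c; the 3 given values yield a linear system in the 3 coefficients.
Solving, f(n) = 5n² + 5n + 6.
The constant term is f(0) = 6.

6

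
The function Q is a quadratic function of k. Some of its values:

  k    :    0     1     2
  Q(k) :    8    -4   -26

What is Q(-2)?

Write Q(k) = ak² + bk + c; the 3 given values yield a linear system in the 3 coefficients.
Solving, Q(k) = -5k² - 7k + 8.
Then Q(-2) = 2.

2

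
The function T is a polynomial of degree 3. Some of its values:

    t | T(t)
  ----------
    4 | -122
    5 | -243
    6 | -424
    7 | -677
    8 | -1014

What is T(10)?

First differences: -121, -181, -253, -337. Second differences: -60, -72, -84. Third differences: -12, -12.
Level-3 differences are constant, so T has degree 3.
Fitting a degree-3 polynomial gives T(t) = -2t³ + t + 2.
Then T(10) = -1988.

-1988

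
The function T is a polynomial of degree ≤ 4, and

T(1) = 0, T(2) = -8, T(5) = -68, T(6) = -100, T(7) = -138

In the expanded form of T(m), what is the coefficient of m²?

Write T(m) = am^4 + bm³ + cm² + dm + e; the 5 given values yield a linear system in the 5 coefficients.
Solving, the top 2 coefficients vanish, and T(m) = -3m² + m + 2.
The coefficient of m² is -3.

-3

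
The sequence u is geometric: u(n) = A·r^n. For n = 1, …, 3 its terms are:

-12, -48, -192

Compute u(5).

-3072

Consecutive ratio: -48/(-12) = 4, and -192/(-48) = 4, so r = 4.
Then A·4^1 = -12 gives A = -3, and u(n) = -3·4^n.
u(5) = -3·4^5 = -3072.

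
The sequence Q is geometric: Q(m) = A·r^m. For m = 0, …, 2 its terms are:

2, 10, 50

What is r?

5

Consecutive ratio: 10/2 = 5, and 50/10 = 5, so r = 5.
Then A·5^0 = 2 gives A = 2, and Q(m) = 2·5^m.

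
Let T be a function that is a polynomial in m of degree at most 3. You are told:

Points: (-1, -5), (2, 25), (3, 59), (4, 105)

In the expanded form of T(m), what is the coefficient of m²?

Write T(m) = am³ + bm² + cm + d; the 4 given values yield a linear system in the 4 coefficients.
Solving, the leading coefficient vanishes, and T(m) = 6m² + 4m - 7.
The coefficient of m² is 6.

6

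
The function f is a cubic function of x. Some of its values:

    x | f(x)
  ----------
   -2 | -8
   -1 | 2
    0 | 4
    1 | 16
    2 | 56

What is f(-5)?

First differences: 10, 2, 12, 40. Second differences: -8, 10, 28. Third differences: 18, 18.
Level-3 differences are constant, so f has degree 3.
Fitting a degree-3 polynomial gives f(x) = 3x³ + 5x² + 4x + 4.
Then f(-5) = -266.

-266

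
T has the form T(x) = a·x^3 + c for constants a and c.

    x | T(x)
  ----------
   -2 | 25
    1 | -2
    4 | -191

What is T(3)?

From T(-2) = 25 and T(1) = -2: -8a + c = 25 and 1a + c = -2.
Subtracting: 9a = -27, so a = -3; then c = 25 − (-3)·(-8) = 1.
So T(x) = -3x³ + 1, and T(3) = -80.

-80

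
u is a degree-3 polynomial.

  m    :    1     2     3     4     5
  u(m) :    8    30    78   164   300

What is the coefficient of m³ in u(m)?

2

First differences: 22, 48, 86, 136. Second differences: 26, 38, 50. Third differences: 12, 12.
Level-3 differences are constant, so u has degree 3.
Fitting a degree-3 polynomial gives u(m) = 2m³ + m² + 5m.
The coefficient of m³ is 2.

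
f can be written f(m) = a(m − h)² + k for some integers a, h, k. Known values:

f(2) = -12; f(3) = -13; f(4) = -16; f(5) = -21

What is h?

2

First differences -1, -3, -5; second difference -2 = 2a, so a = -1.
Expanding, the m-coefficient is −2ah = 2h; matching it to the data gives h = 2, and then k = -12.
So f(m) = -1(m − 2)² − 12.
Hence h = 2.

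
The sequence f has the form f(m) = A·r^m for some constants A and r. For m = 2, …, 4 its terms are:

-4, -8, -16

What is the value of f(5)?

-32

Consecutive ratio: -8/(-4) = 2, and -16/(-8) = 2, so r = 2.
Then A·2^2 = -4 gives A = -1, and f(m) = -1·2^m.
f(5) = -1·2^5 = -32.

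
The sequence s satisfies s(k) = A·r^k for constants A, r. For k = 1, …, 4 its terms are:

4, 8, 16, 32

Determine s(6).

128

Consecutive ratio: 8/4 = 2, and 16/8 = 2, so r = 2.
Then A·2^1 = 4 gives A = 2, and s(k) = 2·2^k.
s(6) = 2·2^6 = 128.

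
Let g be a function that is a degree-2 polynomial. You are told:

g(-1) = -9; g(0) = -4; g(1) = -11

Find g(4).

Write g(k) = ak² + bk + c; the 3 given values yield a linear system in the 3 coefficients.
Solving, g(k) = -6k² - k - 4.
Then g(4) = -104.

-104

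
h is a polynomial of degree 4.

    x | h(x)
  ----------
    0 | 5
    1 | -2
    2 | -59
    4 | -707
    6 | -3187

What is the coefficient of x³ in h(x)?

Write h(x) = ax^4 + bx³ + cx² + dx + e; the 5 given values yield a linear system in the 5 coefficients.
Solving, h(x) = -2x^4 - 2x³ - 5x² + 2x + 5.
The coefficient of x³ is -2.

-2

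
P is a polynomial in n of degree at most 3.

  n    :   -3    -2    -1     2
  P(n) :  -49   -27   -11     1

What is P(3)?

Write P(n) = an³ + bn² + cn + d; the 4 given values yield a linear system in the 4 coefficients.
Solving, the leading coefficient vanishes, and P(n) = -3n² + 7n - 1.
Then P(3) = -7.

-7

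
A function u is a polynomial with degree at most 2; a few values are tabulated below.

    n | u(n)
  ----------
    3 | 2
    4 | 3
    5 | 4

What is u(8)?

First differences: 1, 1.
Level-1 differences are constant, so u has degree 1.
Fitting a degree-1 polynomial gives u(n) = n - 1.
Then u(8) = 7.

7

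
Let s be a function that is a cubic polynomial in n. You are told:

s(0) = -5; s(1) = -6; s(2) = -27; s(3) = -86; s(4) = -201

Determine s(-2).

First differences: -1, -21, -59, -115. Second differences: -20, -38, -56. Third differences: -18, -18.
Level-3 differences are constant, so s has degree 3.
Fitting a degree-3 polynomial gives s(n) = -3n³ - n² + 3n - 5.
Then s(-2) = 9.

9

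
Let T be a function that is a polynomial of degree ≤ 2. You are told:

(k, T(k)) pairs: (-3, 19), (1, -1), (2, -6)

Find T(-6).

Write T(k) = ak² + bk + c; the 3 given values yield a linear system in the 3 coefficients.
Solving, the leading coefficient vanishes, and T(k) = -5k + 4.
Then T(-6) = 34.

34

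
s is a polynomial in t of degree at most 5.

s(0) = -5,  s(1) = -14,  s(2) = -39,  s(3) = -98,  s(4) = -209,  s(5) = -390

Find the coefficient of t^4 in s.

0

First differences: -9, -25, -59, -111, -181. Second differences: -16, -34, -52, -70. Third differences: -18, -18, -18.
Level-3 differences are constant, so s has degree 3.
Fitting a degree-3 polynomial gives s(t) = -3t³ + t² - 7t - 5.
The coefficient of t^4 is 0.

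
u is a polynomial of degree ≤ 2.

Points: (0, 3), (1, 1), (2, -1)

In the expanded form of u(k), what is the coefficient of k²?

Write u(k) = ak² + bk + c; the 3 given values yield a linear system in the 3 coefficients.
Solving, the leading coefficient vanishes, and u(k) = -2k + 3.
The coefficient of k² is 0.

0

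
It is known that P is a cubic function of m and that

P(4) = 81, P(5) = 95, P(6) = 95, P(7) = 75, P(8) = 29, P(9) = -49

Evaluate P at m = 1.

Write P(m) = am³ + bm² + cm + d; the 6 given values yield a linear system in the 4 coefficients.
Solving, P(m) = -m³ + 8m² + 3m + 5.
Then P(1) = 15.

15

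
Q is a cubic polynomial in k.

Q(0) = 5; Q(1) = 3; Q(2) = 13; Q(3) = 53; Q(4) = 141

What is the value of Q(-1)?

Write Q(k) = ak³ + bk² + ck + d; the 5 given values yield a linear system in the 4 coefficients.
Solving, Q(k) = 3k³ - 3k² - 2k + 5.
Then Q(-1) = 1.

1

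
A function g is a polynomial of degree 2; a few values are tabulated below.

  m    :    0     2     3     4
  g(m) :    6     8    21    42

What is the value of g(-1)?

17

Write g(m) = am² + bm + c; the 4 given values yield a linear system in the 3 coefficients.
Solving, g(m) = 4m² - 7m + 6.
Then g(-1) = 17.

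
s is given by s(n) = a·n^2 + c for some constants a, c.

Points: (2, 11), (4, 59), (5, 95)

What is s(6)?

From s(2) = 11 and s(4) = 59: 4a + c = 11 and 16a + c = 59.
Subtracting: 12a = 48, so a = 4; then c = 11 − 4·4 = -5.
So s(n) = 4n² − 5, and s(6) = 139.

139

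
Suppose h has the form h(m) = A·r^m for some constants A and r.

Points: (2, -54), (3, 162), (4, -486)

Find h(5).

Consecutive ratio: 162/(-54) = -3, and -486/162 = -3, so r = -3.
Then A·(-3)^2 = -54 gives A = -6, and h(m) = -6·(-3)^m.
h(5) = -6·(-3)^5 = 1458.

1458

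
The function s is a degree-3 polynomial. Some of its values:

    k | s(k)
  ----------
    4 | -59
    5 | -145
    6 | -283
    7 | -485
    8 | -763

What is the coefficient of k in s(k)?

Write s(k) = ak³ + bk² + ck + d; the 5 given values yield a linear system in the 4 coefficients.
Solving, s(k) = -2k³ + 4k² + 5.
The coefficient of k is 0.

0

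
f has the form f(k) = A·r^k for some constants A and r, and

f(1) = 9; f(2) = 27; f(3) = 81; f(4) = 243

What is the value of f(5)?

Consecutive ratio: 27/9 = 3, and 81/27 = 3, so r = 3.
Then A·3^1 = 9 gives A = 3, and f(k) = 3·3^k.
f(5) = 3·3^5 = 729.

729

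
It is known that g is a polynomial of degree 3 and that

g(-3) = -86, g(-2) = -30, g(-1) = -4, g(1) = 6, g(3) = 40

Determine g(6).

Write g(n) = an³ + bn² + cn + d; the 5 given values yield a linear system in the 4 coefficients.
Solving, g(n) = 2n³ - 3n² + 3n + 4.
Then g(6) = 346.

346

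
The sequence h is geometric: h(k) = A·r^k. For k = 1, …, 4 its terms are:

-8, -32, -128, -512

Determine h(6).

-8192

Consecutive ratio: -32/(-8) = 4, and -128/(-32) = 4, so r = 4.
Then A·4^1 = -8 gives A = -2, and h(k) = -2·4^k.
h(6) = -2·4^6 = -8192.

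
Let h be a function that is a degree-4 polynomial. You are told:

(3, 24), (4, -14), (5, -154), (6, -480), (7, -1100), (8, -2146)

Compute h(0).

6

First differences: -38, -140, -326, -620, -1046. Second differences: -102, -186, -294, -426. Third differences: -84, -108, -132. Fourth differences: -24, -24.
Level-4 differences are constant, so h has degree 4.
Fitting a degree-4 polynomial gives h(x) = -x^4 + 4x³ - 2x² + 3x + 6.
Then h(0) = 6.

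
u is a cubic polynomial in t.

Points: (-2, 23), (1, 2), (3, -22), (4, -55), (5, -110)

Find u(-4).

Write u(t) = at³ + bt² + ct + d; the 5 given values yield a linear system in the 4 coefficients.
Solving, u(t) = -t³ + t² - 3t + 5.
Then u(-4) = 97.

97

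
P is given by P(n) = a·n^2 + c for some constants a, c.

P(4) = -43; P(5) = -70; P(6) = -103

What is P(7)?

From P(4) = -43 and P(5) = -70: 16a + c = -43 and 25a + c = -70.
Subtracting: 9a = -27, so a = -3; then c = -43 − (-3)·16 = 5.
So P(n) = -3n² + 5, and P(7) = -142.

-142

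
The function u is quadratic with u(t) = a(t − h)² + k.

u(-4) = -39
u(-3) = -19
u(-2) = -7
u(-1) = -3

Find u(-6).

First differences 20, 12, 4; second difference -8 = 2a, so a = -4.
Expanding, the t-coefficient is −2ah = 8h; matching it to the data gives h = -1, and then k = -3.
So u(t) = -4(t + 1)² − 3.
u(-6) = -4·(-5)² − 3 = -103.

-103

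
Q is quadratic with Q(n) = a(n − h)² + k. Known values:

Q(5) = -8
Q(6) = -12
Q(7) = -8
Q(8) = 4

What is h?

First differences -4, 4, 12; second difference 8 = 2a, so a = 4.
Expanding, the n-coefficient is −2ah = -8h; matching it to the data gives h = 6, and then k = -12.
So Q(n) = 4(n − 6)² − 12.
Hence h = 6.

6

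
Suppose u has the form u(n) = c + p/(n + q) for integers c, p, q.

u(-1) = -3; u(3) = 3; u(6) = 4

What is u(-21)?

(u(n) − c)(n + q) = p for each data point; the three points give a linear system in c and q, then p follows.
Solving: c = 6, q = 3, p = -18, so u(n) = 6 − 18/(n + 3).
Then u(-21) = 6 − 18/(-18) = 7.

7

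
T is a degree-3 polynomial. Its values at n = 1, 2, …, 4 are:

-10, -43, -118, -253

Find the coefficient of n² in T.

-3

Write T(n) = an³ + bn² + cn + d; the 4 given values yield a linear system in the 4 coefficients.
Solving, T(n) = -3n³ - 3n² - 3n - 1.
The coefficient of n² is -3.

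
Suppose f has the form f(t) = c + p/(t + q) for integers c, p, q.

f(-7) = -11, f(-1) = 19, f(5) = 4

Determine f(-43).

-2

(f(t) − c)(t + q) = p for each data point; the three points give a linear system in c and q, then p follows.
Solving: c = -1, q = 3, p = 40, so f(t) = -1 + 40/(t + 3).
Then f(-43) = -1 + 40/(-40) = -2.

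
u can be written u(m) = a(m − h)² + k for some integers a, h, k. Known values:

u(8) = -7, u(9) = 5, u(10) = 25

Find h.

First differences 12, 20; second difference 8 = 2a, so a = 4.
Expanding, the m-coefficient is −2ah = -8h; matching it to the data gives h = 7, and then k = -11.
So u(m) = 4(m − 7)² − 11.
Hence h = 7.

7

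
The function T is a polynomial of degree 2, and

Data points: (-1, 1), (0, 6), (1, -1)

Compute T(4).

-94

Write T(x) = ax² + bx + c; the 3 given values yield a linear system in the 3 coefficients.
Solving, T(x) = -6x² - x + 6.
Then T(4) = -94.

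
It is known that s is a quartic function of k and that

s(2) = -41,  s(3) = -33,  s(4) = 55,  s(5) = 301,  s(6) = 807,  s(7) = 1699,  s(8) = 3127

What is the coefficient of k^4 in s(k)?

First differences: 8, 88, 246, 506, 892, 1428. Second differences: 80, 158, 260, 386, 536. Third differences: 78, 102, 126, 150. Fourth differences: 24, 24, 24.
Level-4 differences are constant, so s has degree 4.
Fitting a degree-4 polynomial gives s(k) = k^4 - k³ - 6k² - 8k - 9.
The coefficient of k^4 is 1.

1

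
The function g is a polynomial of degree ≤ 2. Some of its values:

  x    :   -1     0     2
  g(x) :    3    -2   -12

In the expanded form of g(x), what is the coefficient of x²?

Write g(x) = ax² + bx + c; the 3 given values yield a linear system in the 3 coefficients.
Solving, the leading coefficient vanishes, and g(x) = -5x - 2.
The coefficient of x² is 0.

0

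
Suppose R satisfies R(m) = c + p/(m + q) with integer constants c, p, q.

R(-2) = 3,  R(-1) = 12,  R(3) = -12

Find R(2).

-15

(R(m) − c)(m + q) = p for each data point; the three points give a linear system in c and q, then p follows.
Solving: c = -6, q = 0, p = -18, so R(m) = -6 − 18/(m + 0).
Then R(2) = -6 − 18/2 = -15.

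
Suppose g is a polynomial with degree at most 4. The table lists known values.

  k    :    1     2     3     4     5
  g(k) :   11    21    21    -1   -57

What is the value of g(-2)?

41

First differences: 10, 0, -22, -56. Second differences: -10, -22, -34. Third differences: -12, -12.
Level-3 differences are constant, so g has degree 3.
Fitting a degree-3 polynomial gives g(k) = -2k³ + 7k² + 3k + 3.
Then g(-2) = 41.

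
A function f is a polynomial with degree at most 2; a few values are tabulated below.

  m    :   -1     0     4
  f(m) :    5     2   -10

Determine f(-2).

8

Write f(m) = am² + bm + c; the 3 given values yield a linear system in the 3 coefficients.
Solving, the leading coefficient vanishes, and f(m) = -3m + 2.
Then f(-2) = 8.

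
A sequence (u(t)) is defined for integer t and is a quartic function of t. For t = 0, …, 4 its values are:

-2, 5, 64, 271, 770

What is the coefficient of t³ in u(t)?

Write u(t) = at^4 + bt³ + ct² + dt + e; the 5 given values yield a linear system in the 5 coefficients.
Solving, u(t) = 2t^4 + 4t³ + t - 2.
The coefficient of t³ is 4.

4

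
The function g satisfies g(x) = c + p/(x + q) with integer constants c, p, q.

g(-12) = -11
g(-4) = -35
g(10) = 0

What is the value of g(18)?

-2

(g(x) − c)(x + q) = p for each data point; the three points give a linear system in c and q, then p follows.
Solving: c = -5, q = 2, p = 60, so g(x) = -5 + 60/(x + 2).
Then g(18) = -5 + 60/20 = -2.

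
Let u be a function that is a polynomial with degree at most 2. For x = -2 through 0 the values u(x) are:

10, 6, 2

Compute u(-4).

First differences: -4, -4.
Level-1 differences are constant, so u has degree 1.
Fitting a degree-1 polynomial gives u(x) = -4x + 2.
Then u(-4) = 18.

18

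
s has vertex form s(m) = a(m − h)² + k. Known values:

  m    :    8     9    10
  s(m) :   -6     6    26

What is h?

7

First differences 12, 20; second difference 8 = 2a, so a = 4.
Expanding, the m-coefficient is −2ah = -8h; matching it to the data gives h = 7, and then k = -10.
So s(m) = 4(m − 7)² − 10.
Hence h = 7.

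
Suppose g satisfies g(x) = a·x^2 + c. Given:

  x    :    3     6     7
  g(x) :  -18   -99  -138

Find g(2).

From g(3) = -18 and g(6) = -99: 9a + c = -18 and 36a + c = -99.
Subtracting: 27a = -81, so a = -3; then c = -18 − (-3)·9 = 9.
So g(x) = -3x² + 9, and g(2) = -3.

-3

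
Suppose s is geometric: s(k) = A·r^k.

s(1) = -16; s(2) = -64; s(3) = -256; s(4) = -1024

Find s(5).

-4096

Consecutive ratio: -64/(-16) = 4, and -256/(-64) = 4, so r = 4.
Then A·4^1 = -16 gives A = -4, and s(k) = -4·4^k.
s(5) = -4·4^5 = -4096.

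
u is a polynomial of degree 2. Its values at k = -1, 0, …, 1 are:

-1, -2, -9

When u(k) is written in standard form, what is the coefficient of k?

Write u(k) = ak² + bk + c; the 3 given values yield a linear system in the 3 coefficients.
Solving, u(k) = -3k² - 4k - 2.
The coefficient of k is -4.

-4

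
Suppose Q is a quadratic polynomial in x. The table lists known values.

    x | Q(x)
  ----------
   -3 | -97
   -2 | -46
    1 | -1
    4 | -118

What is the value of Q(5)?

-193

Write Q(x) = ax² + bx + c; the 4 given values yield a linear system in the 3 coefficients.
Solving, Q(x) = -9x² + 6x + 2.
Then Q(5) = -193.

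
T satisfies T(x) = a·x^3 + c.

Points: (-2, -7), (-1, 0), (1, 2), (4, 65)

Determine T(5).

126

From T(-2) = -7 and T(-1) = 0: -8a + c = -7 and -1a + c = 0.
Subtracting: 7a = 7, so a = 1; then c = -7 − 1·(-8) = 1.
So T(x) = 1x³ + 1, and T(5) = 126.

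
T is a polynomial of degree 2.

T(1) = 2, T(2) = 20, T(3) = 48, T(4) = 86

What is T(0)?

First differences: 18, 28, 38. Second differences: 10, 10.
Level-2 differences are constant, so T has degree 2.
Fitting a degree-2 polynomial gives T(k) = 5k² + 3k - 6.
Then T(0) = -6.

-6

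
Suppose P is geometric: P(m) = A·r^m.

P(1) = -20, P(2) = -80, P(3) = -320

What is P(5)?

-5120

Consecutive ratio: -80/(-20) = 4, and -320/(-80) = 4, so r = 4.
Then A·4^1 = -20 gives A = -5, and P(m) = -5·4^m.
P(5) = -5·4^5 = -5120.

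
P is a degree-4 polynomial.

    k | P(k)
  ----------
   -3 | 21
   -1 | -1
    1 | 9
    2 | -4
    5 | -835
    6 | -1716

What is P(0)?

Write P(k) = ak^4 + bk³ + ck² + dk + e; the 6 given values yield a linear system in the 5 coefficients.
Solving, P(k) = -k^4 - 3k³ + 5k² + 8k.
The constant term is P(0) = 0.

0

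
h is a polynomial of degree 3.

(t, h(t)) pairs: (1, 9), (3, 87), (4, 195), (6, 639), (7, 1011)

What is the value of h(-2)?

Write h(t) = at³ + bt² + ct + d; the 5 given values yield a linear system in the 4 coefficients.
Solving, h(t) = 3t³ - t² + 4t + 3.
Then h(-2) = -33.

-33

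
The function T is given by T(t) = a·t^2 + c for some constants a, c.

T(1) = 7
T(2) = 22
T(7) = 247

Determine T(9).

From T(1) = 7 and T(2) = 22: 1a + c = 7 and 4a + c = 22.
Subtracting: 3a = 15, so a = 5; then c = 7 − 5·1 = 2.
So T(t) = 5t² + 2, and T(9) = 407.

407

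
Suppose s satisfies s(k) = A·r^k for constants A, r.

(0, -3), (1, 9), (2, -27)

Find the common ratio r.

-3

Consecutive ratio: 9/(-3) = -3, and -27/9 = -3, so r = -3.
Then A·(-3)^0 = -3 gives A = -3, and s(k) = -3·(-3)^k.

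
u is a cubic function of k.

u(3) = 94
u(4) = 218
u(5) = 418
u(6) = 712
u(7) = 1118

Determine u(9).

Write u(k) = ak³ + bk² + ck + d; the 5 given values yield a linear system in the 4 coefficients.
Solving, u(k) = 3k³ + 2k² - k - 2.
Then u(9) = 2338.

2338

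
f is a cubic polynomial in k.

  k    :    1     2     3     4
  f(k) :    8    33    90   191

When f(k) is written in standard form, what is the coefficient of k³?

2

Write f(k) = ak³ + bk² + ck + d; the 4 given values yield a linear system in the 4 coefficients.
Solving, f(k) = 2k³ + 4k² - k + 3.
The coefficient of k³ is 2.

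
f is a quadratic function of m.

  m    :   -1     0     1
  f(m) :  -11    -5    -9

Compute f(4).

-81

Write f(m) = am² + bm + c; the 3 given values yield a linear system in the 3 coefficients.
Solving, f(m) = -5m² + m - 5.
Then f(4) = -81.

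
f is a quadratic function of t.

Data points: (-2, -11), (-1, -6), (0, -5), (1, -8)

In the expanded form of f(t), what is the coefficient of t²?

-2

First differences: 5, 1, -3. Second differences: -4, -4.
Level-2 differences are constant, so f has degree 2.
Fitting a degree-2 polynomial gives f(t) = -2t² - t - 5.
The coefficient of t² is -2.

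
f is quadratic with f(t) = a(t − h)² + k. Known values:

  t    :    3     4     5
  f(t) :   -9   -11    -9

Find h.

4

First differences -2, 2; second difference 4 = 2a, so a = 2.
Expanding, the t-coefficient is −2ah = -4h; matching it to the data gives h = 4, and then k = -11.
So f(t) = 2(t − 4)² − 11.
Hence h = 4.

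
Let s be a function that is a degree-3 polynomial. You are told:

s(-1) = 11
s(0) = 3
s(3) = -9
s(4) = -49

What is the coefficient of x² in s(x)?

Write s(x) = ax³ + bx² + cx + d; the 4 given values yield a linear system in the 4 coefficients.
Solving, s(x) = -2x³ + 5x² - x + 3.
The coefficient of x² is 5.

5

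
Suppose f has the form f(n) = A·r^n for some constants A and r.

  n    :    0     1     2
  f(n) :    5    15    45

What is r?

3

Consecutive ratio: 15/5 = 3, and 45/15 = 3, so r = 3.
Then A·3^0 = 5 gives A = 5, and f(n) = 5·3^n.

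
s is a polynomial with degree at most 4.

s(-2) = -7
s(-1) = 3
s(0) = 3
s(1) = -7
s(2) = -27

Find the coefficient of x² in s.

-5

First differences: 10, 0, -10, -20. Second differences: -10, -10, -10.
Level-2 differences are constant, so s has degree 2.
Fitting a degree-2 polynomial gives s(x) = -5x² - 5x + 3.
The coefficient of x² is -5.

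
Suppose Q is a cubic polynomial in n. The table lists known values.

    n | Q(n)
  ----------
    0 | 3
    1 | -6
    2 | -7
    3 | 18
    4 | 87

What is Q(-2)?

-27

First differences: -9, -1, 25, 69. Second differences: 8, 26, 44. Third differences: 18, 18.
Level-3 differences are constant, so Q has degree 3.
Fitting a degree-3 polynomial gives Q(n) = 3n³ - 5n² - 7n + 3.
Then Q(-2) = -27.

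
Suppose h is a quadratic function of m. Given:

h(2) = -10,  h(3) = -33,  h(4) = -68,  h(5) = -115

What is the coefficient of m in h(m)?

7

Write h(m) = am² + bm + c; the 4 given values yield a linear system in the 3 coefficients.
Solving, h(m) = -6m² + 7m.
The coefficient of m is 7.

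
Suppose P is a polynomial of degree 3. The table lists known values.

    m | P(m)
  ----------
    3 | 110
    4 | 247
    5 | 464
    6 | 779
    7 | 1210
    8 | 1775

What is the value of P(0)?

-1

First differences: 137, 217, 315, 431, 565. Second differences: 80, 98, 116, 134. Third differences: 18, 18, 18.
Level-3 differences are constant, so P has degree 3.
Fitting a degree-3 polynomial gives P(m) = 3m³ + 4m² - 2m - 1.
Then P(0) = -1.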